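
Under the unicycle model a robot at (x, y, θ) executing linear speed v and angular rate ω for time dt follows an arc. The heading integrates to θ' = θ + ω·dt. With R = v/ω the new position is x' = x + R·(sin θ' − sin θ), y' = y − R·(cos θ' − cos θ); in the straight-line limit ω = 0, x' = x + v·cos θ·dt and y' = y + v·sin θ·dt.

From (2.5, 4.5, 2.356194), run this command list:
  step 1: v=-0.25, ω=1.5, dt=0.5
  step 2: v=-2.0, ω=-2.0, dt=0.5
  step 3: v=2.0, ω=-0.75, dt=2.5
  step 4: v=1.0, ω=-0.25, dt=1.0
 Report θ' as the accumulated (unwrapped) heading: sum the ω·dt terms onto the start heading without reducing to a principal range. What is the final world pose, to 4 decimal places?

(6.1109, 8.0240, -0.0188)

step 1: θ'=3.1062 (R=-0.1667) → pose (2.6120, 4.4513, 3.1062)
step 2: θ'=2.1062 (R=1.0000) → pose (3.4366, 3.9621, 2.1062)
step 3: θ'=0.2312 (R=-2.6667) → pose (5.1191, 7.9183, 0.2312)
step 4: θ'=-0.0188 (R=-4.0000) → pose (6.1109, 8.0240, -0.0188)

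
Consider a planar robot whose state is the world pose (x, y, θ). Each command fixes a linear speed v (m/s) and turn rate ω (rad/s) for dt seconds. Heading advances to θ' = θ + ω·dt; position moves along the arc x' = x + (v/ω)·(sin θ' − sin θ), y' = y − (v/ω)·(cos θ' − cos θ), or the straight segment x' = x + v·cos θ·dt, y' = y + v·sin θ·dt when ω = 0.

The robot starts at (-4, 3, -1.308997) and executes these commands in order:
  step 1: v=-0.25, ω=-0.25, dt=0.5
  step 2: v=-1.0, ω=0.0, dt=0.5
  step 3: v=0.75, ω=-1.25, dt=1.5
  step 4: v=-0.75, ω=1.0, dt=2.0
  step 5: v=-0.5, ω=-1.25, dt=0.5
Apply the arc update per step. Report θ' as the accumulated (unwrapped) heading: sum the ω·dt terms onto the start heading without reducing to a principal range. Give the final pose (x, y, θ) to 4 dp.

(-3.9254, 4.1236, -1.9340)

step 1: θ'=-1.4340 (R=1.0000) → pose (-4.0247, 3.1224, -1.4340)
step 2: θ'=-1.4340 (straight) → pose (-4.0929, 3.6178, -1.4340)
step 3: θ'=-3.3090 (R=-0.6000) → pose (-4.7873, 2.9443, -3.3090)
step 4: θ'=-1.3090 (R=-0.7500) → pose (-3.9379, 3.8780, -1.3090)
step 5: θ'=-1.9340 (R=0.4000) → pose (-3.9254, 4.1236, -1.9340)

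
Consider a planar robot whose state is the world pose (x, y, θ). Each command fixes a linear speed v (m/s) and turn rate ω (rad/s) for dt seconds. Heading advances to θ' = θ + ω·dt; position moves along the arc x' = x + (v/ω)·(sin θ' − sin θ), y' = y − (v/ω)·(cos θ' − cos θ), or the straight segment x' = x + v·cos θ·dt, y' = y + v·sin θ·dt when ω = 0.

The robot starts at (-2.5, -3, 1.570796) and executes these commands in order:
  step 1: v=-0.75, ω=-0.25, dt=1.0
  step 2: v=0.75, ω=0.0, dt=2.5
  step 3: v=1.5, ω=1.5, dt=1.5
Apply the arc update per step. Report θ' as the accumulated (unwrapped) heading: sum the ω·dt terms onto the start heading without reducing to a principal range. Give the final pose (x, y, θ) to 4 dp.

(-3.5144, -0.7688, 3.5708)

step 1: θ'=1.3208 (R=3.0000) → pose (-2.5933, -3.7422, 1.3208)
step 2: θ'=1.3208 (straight) → pose (-2.1294, -1.9255, 1.3208)
step 3: θ'=3.5708 (R=1.0000) → pose (-3.5144, -0.7688, 3.5708)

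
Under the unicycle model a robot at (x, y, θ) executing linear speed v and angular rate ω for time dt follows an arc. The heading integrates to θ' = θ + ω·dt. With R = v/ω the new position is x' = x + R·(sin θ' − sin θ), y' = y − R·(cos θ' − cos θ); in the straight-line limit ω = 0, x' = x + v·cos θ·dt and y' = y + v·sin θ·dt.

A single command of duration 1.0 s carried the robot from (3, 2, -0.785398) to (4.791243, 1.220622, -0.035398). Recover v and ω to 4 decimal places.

Δθ = -0.035398 − -0.785398 = 0.750000
ω = Δθ/dt = 0.750000/1.0 = 0.7500
R = Δx/(sin θ' − sin θ) = 2.6667
v = R·ω = 2.6667·0.7500 = 2.0000

v = 2.0000, ω = 0.7500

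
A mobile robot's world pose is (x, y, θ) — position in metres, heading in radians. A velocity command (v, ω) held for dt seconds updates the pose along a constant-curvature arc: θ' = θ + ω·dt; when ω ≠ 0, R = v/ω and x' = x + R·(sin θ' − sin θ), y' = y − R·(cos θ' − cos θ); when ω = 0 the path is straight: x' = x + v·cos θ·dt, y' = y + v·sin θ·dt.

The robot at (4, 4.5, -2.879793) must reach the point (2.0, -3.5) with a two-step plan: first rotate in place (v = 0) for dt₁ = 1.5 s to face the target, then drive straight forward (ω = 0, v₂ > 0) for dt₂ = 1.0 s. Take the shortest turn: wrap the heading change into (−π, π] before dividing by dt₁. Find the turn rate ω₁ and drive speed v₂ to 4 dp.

heading to target = atan2(-3.5−4.5, 2−4) = -1.8158
Δθ = wrap(-1.8158 − -2.8798) = 1.0640; ω₁ = Δθ/dt₁ = 0.7093
distance = √((2−4)² + (-3.5−4.5)²) = 8.2462; v₂ = distance/dt₂ = 8.2462

ω₁ = 0.7093, v₂ = 8.2462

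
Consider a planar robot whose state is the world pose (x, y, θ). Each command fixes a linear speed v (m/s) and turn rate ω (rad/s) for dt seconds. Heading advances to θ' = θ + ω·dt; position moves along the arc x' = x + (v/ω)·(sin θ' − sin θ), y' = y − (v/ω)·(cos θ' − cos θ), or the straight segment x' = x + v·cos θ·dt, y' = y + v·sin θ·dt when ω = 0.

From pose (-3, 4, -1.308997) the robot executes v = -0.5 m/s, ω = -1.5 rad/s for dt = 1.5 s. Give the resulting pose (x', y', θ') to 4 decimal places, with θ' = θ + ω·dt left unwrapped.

θ' = -1.3090 + -1.5·1.5 = -3.5590
R = v/ω = -0.5/-1.5 = 0.3333
x' = -3 + 0.3333·(sin -3.5590 − sin -1.3090) = -2.5429
y' = 4 − 0.3333·(cos -3.5590 − cos -1.3090) = 4.3910

(-2.5429, 4.3910, -3.5590)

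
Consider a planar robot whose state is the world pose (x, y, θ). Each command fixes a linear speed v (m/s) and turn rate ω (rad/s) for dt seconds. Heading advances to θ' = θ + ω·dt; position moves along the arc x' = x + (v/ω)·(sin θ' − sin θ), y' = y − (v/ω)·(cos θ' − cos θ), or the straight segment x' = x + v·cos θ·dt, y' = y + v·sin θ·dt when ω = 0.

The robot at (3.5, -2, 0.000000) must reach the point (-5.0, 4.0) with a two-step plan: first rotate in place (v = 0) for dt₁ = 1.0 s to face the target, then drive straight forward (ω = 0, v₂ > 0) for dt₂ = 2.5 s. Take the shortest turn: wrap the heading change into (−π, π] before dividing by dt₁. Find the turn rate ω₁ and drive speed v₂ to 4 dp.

ω₁ = 2.5269, v₂ = 4.1617

heading to target = atan2(4−-2, -5−3.5) = 2.5269
Δθ = wrap(2.5269 − 0.0000) = 2.5269; ω₁ = Δθ/dt₁ = 2.5269
distance = √((-5−3.5)² + (4−-2)²) = 10.4043; v₂ = distance/dt₂ = 4.1617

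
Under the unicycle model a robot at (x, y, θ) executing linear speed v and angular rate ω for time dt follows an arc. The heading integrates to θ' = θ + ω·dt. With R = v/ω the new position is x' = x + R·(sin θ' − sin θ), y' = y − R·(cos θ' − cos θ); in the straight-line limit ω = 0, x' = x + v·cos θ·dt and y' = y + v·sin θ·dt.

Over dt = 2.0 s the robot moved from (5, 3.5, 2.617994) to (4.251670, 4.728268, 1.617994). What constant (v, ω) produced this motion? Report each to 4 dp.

Δθ = 1.617994 − 2.617994 = -1.000000
ω = Δθ/dt = -1.000000/2.0 = -0.5000
R = −Δy/(cos θ' − cos θ) = -1.5000
v = R·ω = -1.5000·-0.5000 = 0.7500

v = 0.7500, ω = -0.5000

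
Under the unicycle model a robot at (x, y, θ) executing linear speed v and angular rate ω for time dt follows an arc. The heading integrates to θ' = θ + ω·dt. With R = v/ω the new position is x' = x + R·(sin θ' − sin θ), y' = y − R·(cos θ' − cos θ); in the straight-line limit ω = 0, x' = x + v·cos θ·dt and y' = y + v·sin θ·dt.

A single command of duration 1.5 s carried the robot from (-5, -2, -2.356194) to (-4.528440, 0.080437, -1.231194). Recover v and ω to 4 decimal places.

Δθ = -1.231194 − -2.356194 = 1.125000
ω = Δθ/dt = 1.125000/1.5 = 0.7500
R = −Δy/(cos θ' − cos θ) = -2.0000
v = R·ω = -2.0000·0.7500 = -1.5000

v = -1.5000, ω = 0.7500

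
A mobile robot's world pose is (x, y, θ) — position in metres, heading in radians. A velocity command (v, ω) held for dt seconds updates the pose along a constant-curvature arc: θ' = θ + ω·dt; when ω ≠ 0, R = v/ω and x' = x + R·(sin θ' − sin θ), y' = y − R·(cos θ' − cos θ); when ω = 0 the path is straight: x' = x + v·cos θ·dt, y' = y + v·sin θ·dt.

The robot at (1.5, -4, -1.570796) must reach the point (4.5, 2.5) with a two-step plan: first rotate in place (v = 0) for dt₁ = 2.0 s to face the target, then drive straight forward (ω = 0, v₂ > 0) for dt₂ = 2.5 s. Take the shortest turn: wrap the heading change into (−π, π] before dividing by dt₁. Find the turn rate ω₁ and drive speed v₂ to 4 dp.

heading to target = atan2(2.5−-4, 4.5−1.5) = 1.1384
Δθ = wrap(1.1384 − -1.5708) = 2.7092; ω₁ = Δθ/dt₁ = 1.3546
distance = √((4.5−1.5)² + (2.5−-4)²) = 7.1589; v₂ = distance/dt₂ = 2.8636

ω₁ = 1.3546, v₂ = 2.8636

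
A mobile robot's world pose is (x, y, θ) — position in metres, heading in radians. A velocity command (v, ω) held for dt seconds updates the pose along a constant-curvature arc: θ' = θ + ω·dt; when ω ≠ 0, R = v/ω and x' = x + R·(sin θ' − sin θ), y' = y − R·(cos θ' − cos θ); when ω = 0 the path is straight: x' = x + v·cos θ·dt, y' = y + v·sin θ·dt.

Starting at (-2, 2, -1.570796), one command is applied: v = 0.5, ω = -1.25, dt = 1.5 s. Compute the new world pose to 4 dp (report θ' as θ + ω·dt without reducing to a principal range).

θ' = -1.5708 + -1.25·1.5 = -3.4458
R = v/ω = 0.5/-1.25 = -0.4000
x' = -2 + -0.4000·(sin -3.4458 − sin -1.5708) = -2.5198
y' = 2 − -0.4000·(cos -3.4458 − cos -1.5708) = 1.6184

(-2.5198, 1.6184, -3.4458)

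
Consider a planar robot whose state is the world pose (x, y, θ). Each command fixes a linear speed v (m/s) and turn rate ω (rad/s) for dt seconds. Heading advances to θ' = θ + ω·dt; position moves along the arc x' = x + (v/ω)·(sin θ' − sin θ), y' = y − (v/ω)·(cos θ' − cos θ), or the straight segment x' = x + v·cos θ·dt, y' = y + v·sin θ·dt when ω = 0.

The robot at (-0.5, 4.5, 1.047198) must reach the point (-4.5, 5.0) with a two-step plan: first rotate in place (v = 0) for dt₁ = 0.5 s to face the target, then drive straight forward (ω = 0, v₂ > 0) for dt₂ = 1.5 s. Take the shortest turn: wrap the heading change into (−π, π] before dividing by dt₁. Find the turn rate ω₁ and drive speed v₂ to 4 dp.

ω₁ = 3.9401, v₂ = 2.6874

heading to target = atan2(5−4.5, -4.5−-0.5) = 3.0172
Δθ = wrap(3.0172 − 1.0472) = 1.9700; ω₁ = Δθ/dt₁ = 3.9401
distance = √((-4.5−-0.5)² + (5−4.5)²) = 4.0311; v₂ = distance/dt₂ = 2.6874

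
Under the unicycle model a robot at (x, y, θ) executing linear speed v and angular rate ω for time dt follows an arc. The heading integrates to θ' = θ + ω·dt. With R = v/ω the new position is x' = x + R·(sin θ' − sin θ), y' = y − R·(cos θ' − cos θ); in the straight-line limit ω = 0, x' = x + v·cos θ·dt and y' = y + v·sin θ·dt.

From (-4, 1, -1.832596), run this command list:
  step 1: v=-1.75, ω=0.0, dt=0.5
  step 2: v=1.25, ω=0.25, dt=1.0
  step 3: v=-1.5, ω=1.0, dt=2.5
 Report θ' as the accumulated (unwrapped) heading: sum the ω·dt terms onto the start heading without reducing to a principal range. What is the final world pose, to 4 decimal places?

(-6.6345, 1.5396, 0.9174)

step 1: θ'=-1.8326 (straight) → pose (-3.7735, 1.8452, -1.8326)
step 2: θ'=-1.5826 (R=5.0000) → pose (-3.9436, 0.6101, -1.5826)
step 3: θ'=0.9174 (R=-1.5000) → pose (-6.6345, 1.5396, 0.9174)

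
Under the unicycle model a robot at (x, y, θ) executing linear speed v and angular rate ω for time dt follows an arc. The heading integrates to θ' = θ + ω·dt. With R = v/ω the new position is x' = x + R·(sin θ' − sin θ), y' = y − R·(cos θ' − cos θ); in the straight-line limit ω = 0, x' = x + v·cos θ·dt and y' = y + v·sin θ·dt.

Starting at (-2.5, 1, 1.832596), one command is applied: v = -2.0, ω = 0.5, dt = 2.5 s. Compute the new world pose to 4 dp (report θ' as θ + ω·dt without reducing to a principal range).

θ' = 1.8326 + 0.5·2.5 = 3.0826
R = v/ω = -2.0/0.5 = -4.0000
x' = -2.5 + -4.0000·(sin 3.0826 − sin 1.8326) = 1.1279
y' = 1 − -4.0000·(cos 3.0826 − cos 1.8326) = -1.9578

(1.1279, -1.9578, 3.0826)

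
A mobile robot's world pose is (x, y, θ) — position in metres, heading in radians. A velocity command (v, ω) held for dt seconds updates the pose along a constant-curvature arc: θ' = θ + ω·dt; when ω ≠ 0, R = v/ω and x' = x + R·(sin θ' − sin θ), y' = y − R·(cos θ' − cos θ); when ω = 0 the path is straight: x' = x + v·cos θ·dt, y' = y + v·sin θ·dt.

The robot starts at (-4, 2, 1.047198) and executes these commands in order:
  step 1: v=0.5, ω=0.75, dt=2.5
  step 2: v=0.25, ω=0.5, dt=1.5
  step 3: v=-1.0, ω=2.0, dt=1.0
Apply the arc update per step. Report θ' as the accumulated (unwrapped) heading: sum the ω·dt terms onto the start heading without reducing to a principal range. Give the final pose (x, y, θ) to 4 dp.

step 1: θ'=2.9222 (R=0.6667) → pose (-4.4323, 2.9840, 2.9222)
step 2: θ'=3.6722 (R=0.5000) → pose (-4.7941, 2.9273, 3.6722)
step 3: θ'=5.6722 (R=-0.5000) → pose (-4.7603, 3.7680, 5.6722)

(-4.7603, 3.7680, 5.6722)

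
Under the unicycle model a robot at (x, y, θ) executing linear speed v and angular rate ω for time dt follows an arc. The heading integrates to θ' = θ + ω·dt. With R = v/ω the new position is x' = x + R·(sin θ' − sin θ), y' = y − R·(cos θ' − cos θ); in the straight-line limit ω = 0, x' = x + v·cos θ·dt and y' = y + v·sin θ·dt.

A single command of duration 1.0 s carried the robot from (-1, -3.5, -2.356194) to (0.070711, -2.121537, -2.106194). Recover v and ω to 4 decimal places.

v = -1.7500, ω = 0.2500

Δθ = -2.106194 − -2.356194 = 0.250000
ω = Δθ/dt = 0.250000/1.0 = 0.2500
R = −Δy/(cos θ' − cos θ) = -7.0000
v = R·ω = -7.0000·0.2500 = -1.7500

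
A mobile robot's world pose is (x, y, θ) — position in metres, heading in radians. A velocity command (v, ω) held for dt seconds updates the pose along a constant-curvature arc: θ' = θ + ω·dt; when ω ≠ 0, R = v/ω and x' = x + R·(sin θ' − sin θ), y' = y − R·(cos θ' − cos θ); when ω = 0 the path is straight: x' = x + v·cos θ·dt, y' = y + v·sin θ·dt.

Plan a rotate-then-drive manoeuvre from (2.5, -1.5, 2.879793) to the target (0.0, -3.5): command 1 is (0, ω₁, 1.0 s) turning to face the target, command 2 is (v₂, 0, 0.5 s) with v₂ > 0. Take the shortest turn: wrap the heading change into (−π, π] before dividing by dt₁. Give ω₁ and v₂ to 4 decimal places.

ω₁ = 0.9365, v₂ = 6.4031

heading to target = atan2(-3.5−-1.5, 0−2.5) = -2.4669
Δθ = wrap(-2.4669 − 2.8798) = 0.9365; ω₁ = Δθ/dt₁ = 0.9365
distance = √((0−2.5)² + (-3.5−-1.5)²) = 3.2016; v₂ = distance/dt₂ = 6.4031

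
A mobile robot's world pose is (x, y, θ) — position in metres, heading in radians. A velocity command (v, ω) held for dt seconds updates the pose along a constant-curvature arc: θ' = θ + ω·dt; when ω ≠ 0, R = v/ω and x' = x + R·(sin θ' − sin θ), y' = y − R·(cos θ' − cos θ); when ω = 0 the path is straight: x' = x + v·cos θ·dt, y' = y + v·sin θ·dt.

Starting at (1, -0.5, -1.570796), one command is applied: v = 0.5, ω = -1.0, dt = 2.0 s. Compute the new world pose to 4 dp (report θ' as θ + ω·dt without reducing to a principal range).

(0.2919, -0.9546, -3.5708)

θ' = -1.5708 + -1.0·2.0 = -3.5708
R = v/ω = 0.5/-1.0 = -0.5000
x' = 1 + -0.5000·(sin -3.5708 − sin -1.5708) = 0.2919
y' = -0.5 − -0.5000·(cos -3.5708 − cos -1.5708) = -0.9546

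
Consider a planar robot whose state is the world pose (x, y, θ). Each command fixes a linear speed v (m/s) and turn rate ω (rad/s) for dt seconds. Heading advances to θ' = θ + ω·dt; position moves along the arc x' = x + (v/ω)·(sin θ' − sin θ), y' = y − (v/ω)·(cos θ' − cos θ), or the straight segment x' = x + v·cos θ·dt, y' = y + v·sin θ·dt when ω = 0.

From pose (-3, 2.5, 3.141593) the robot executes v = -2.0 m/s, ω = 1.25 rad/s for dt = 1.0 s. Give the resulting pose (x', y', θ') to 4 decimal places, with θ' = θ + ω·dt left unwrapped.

(-1.4816, 3.5955, 4.3916)

θ' = 3.1416 + 1.25·1.0 = 4.3916
R = v/ω = -2.0/1.25 = -1.6000
x' = -3 + -1.6000·(sin 4.3916 − sin 3.1416) = -1.4816
y' = 2.5 − -1.6000·(cos 4.3916 − cos 3.1416) = 3.5955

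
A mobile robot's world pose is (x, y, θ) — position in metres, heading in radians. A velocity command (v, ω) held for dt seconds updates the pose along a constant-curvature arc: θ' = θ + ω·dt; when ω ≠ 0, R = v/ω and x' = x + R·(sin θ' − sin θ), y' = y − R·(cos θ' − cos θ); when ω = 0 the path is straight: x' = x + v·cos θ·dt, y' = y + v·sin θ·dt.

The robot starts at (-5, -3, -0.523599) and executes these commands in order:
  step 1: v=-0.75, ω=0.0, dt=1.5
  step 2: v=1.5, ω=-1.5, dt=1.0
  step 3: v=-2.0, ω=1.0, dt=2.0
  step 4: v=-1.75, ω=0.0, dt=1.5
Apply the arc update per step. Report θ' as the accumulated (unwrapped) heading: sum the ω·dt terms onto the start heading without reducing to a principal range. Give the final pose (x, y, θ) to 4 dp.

step 1: θ'=-0.5236 (straight) → pose (-5.9743, -2.4375, -0.5236)
step 2: θ'=-2.0236 (R=-1.0000) → pose (-5.5751, -3.7410, -2.0236)
step 3: θ'=-0.0236 (R=-2.0000) → pose (-7.3263, -0.8666, -0.0236)
step 4: θ'=-0.0236 (straight) → pose (-9.9506, -0.8047, -0.0236)

(-9.9506, -0.8047, -0.0236)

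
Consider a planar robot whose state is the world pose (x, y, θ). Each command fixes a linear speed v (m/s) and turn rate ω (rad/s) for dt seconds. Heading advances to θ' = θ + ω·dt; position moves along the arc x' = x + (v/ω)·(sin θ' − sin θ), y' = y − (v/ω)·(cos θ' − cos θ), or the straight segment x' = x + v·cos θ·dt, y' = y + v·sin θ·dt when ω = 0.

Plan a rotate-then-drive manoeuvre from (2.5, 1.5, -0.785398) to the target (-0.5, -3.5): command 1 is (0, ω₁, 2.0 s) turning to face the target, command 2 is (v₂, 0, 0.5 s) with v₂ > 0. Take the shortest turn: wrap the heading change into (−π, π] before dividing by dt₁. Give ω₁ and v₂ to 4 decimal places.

heading to target = atan2(-3.5−1.5, -0.5−2.5) = -2.1112
Δθ = wrap(-2.1112 − -0.7854) = -1.3258; ω₁ = Δθ/dt₁ = -0.6629
distance = √((-0.5−2.5)² + (-3.5−1.5)²) = 5.8310; v₂ = distance/dt₂ = 11.6619

ω₁ = -0.6629, v₂ = 11.6619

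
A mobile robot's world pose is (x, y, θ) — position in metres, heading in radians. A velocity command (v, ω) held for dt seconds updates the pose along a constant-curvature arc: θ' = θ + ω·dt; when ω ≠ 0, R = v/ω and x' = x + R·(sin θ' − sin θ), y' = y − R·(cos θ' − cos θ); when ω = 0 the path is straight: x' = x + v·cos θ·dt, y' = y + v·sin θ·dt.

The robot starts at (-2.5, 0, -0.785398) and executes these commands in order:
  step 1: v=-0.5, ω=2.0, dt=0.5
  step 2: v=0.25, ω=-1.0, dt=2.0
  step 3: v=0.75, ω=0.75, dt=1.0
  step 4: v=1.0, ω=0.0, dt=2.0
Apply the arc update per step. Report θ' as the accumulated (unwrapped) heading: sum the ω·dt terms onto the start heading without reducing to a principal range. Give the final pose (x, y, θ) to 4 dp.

(-1.2951, -2.6733, -1.0354)

step 1: θ'=0.2146 (R=-0.2500) → pose (-2.7300, 0.0675, 0.2146)
step 2: θ'=-1.7854 (R=-0.2500) → pose (-2.4325, -0.2300, -1.7854)
step 3: θ'=-1.0354 (R=1.0000) → pose (-2.3155, -0.9532, -1.0354)
step 4: θ'=-1.0354 (straight) → pose (-1.2951, -2.6733, -1.0354)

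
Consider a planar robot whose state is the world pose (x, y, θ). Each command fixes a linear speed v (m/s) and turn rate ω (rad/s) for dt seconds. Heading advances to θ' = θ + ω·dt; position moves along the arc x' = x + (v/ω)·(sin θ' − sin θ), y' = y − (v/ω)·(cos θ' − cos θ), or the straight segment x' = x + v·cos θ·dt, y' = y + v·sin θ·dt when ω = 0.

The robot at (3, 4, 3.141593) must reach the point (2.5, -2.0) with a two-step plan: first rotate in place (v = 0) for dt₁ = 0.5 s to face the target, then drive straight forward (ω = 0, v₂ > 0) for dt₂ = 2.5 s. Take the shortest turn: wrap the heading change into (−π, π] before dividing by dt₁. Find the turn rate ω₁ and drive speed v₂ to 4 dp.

ω₁ = 2.9753, v₂ = 2.4083

heading to target = atan2(-2−4, 2.5−3) = -1.6539
Δθ = wrap(-1.6539 − 3.1416) = 1.4877; ω₁ = Δθ/dt₁ = 2.9753
distance = √((2.5−3)² + (-2−4)²) = 6.0208; v₂ = distance/dt₂ = 2.4083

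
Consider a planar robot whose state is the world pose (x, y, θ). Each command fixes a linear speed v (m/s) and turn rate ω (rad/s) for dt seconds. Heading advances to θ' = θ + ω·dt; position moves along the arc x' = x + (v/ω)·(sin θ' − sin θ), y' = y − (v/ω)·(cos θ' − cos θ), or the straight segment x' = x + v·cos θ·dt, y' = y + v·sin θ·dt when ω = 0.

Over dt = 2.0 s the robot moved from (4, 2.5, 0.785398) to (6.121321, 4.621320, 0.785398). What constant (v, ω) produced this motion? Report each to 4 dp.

Δθ = 0.785398 − 0.785398 = 0.000000
ω = Δθ/dt = 0.000000/2.0 = 0.0000
ω = 0 → v = (Δx·cos θ + Δy·sin θ)/dt = 1.5000

v = 1.5000, ω = 0.0000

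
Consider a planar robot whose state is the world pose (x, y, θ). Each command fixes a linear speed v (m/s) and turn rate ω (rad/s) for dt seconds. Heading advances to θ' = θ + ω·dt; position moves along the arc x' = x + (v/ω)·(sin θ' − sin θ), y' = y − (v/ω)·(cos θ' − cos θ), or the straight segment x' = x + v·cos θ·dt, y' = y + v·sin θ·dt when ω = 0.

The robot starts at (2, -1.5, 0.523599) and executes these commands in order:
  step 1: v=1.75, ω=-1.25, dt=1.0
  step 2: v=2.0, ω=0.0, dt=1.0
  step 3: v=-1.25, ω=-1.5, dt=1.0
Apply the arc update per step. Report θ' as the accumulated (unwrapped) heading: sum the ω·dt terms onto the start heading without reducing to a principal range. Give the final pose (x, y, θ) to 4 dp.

(5.0179, -1.8632, -2.2264)

step 1: θ'=-0.7264 (R=-1.4000) → pose (3.6299, -1.6658, -0.7264)
step 2: θ'=-0.7264 (straight) → pose (5.1250, -2.9942, -0.7264)
step 3: θ'=-2.2264 (R=0.8333) → pose (5.0179, -1.8632, -2.2264)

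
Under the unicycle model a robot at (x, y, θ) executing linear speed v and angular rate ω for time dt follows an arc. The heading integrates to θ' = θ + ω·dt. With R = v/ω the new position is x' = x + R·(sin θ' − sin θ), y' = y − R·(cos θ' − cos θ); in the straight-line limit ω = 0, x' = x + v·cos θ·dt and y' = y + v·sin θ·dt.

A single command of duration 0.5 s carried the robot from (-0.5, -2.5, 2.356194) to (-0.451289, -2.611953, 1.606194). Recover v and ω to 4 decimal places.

v = -0.2500, ω = -1.5000

Δθ = 1.606194 − 2.356194 = -0.750000
ω = Δθ/dt = -0.750000/0.5 = -1.5000
R = −Δy/(cos θ' − cos θ) = 0.1667
v = R·ω = 0.1667·-1.5000 = -0.2500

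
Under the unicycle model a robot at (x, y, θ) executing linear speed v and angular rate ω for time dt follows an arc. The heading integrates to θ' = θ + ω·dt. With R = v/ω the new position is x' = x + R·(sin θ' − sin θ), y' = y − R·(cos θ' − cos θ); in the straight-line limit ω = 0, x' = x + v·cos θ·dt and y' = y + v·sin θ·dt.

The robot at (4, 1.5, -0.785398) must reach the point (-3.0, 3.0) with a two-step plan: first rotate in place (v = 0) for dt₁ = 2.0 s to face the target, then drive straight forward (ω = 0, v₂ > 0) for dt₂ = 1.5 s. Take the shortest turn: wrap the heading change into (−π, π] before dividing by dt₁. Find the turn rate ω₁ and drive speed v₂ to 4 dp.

heading to target = atan2(3−1.5, -3−4) = 2.9305
Δθ = wrap(2.9305 − -0.7854) = -2.5673; ω₁ = Δθ/dt₁ = -1.2836
distance = √((-3−4)² + (3−1.5)²) = 7.1589; v₂ = distance/dt₂ = 4.7726

ω₁ = -1.2836, v₂ = 4.7726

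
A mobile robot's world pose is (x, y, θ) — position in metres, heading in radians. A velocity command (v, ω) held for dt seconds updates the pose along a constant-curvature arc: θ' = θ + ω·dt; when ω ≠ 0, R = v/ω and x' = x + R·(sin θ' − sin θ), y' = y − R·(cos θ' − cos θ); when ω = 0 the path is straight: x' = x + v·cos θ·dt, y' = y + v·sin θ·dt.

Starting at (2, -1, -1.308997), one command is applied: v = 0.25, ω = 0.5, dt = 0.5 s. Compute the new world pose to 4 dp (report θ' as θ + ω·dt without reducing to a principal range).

(2.0470, -1.1155, -1.0590)

θ' = -1.3090 + 0.5·0.5 = -1.0590
R = v/ω = 0.25/0.5 = 0.5000
x' = 2 + 0.5000·(sin -1.0590 − sin -1.3090) = 2.0470
y' = -1 − 0.5000·(cos -1.0590 − cos -1.3090) = -1.1155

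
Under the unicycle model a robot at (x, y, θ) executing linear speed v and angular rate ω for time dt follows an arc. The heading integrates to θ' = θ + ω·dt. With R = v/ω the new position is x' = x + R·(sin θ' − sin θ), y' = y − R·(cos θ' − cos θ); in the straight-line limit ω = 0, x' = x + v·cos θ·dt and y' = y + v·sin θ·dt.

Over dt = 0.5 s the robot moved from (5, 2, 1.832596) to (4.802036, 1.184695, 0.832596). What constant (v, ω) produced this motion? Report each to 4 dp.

Δθ = 0.832596 − 1.832596 = -1.000000
ω = Δθ/dt = -1.000000/0.5 = -2.0000
R = −Δy/(cos θ' − cos θ) = 0.8750
v = R·ω = 0.8750·-2.0000 = -1.7500

v = -1.7500, ω = -2.0000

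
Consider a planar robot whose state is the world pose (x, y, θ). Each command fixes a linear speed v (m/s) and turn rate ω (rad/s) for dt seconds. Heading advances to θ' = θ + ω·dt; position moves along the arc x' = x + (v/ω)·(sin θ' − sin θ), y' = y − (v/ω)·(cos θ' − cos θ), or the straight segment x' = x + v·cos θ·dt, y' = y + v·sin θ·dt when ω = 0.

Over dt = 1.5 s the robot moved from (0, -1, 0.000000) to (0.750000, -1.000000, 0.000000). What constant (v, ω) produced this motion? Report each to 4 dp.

Δθ = 0.000000 − 0.000000 = 0.000000
ω = Δθ/dt = 0.000000/1.5 = 0.0000
ω = 0 → v = (Δx·cos θ + Δy·sin θ)/dt = 0.5000

v = 0.5000, ω = 0.0000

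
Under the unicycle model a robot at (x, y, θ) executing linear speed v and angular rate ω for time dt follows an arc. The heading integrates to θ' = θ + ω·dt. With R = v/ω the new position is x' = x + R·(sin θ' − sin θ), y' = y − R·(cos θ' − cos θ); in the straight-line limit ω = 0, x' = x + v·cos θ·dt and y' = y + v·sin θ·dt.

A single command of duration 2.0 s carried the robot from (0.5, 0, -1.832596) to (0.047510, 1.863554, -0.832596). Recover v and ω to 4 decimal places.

v = -1.0000, ω = 0.5000

Δθ = -0.832596 − -1.832596 = 1.000000
ω = Δθ/dt = 1.000000/2.0 = 0.5000
R = −Δy/(cos θ' − cos θ) = -2.0000
v = R·ω = -2.0000·0.5000 = -1.0000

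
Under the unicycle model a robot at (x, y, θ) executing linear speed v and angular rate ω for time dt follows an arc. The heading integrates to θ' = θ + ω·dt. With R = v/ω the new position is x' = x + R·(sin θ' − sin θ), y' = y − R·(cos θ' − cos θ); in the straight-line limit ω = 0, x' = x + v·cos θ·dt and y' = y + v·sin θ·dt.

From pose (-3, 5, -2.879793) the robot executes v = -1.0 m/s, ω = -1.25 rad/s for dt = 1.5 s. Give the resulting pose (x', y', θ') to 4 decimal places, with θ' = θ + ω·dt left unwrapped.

(-1.9937, 4.1933, -4.7548)

θ' = -2.8798 + -1.25·1.5 = -4.7548
R = v/ω = -1.0/-1.25 = 0.8000
x' = -3 + 0.8000·(sin -4.7548 − sin -2.8798) = -1.9937
y' = 5 − 0.8000·(cos -4.7548 − cos -2.8798) = 4.1933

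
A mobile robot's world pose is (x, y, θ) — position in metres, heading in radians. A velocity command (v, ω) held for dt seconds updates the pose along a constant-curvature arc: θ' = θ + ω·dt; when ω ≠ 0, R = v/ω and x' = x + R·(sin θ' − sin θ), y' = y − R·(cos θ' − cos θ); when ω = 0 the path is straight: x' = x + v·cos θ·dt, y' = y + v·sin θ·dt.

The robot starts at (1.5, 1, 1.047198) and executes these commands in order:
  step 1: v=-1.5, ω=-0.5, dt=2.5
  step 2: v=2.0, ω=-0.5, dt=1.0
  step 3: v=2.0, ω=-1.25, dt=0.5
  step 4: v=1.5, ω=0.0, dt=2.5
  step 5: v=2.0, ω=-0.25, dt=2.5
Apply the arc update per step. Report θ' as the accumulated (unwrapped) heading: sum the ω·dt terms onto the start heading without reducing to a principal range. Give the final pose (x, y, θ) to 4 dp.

step 1: θ'=-0.2028 (R=3.0000) → pose (-1.7023, -0.4385, -0.2028)
step 2: θ'=-0.7028 (R=-4.0000) → pose (0.0775, -1.3044, -0.7028)
step 3: θ'=-1.3278 (R=-1.6000) → pose (0.5963, -2.1403, -1.3278)
step 4: θ'=-1.3278 (straight) → pose (1.4986, -5.7801, -1.3278)
step 5: θ'=-1.9528 (R=-8.0000) → pose (1.1569, -10.6873, -1.9528)

(1.1569, -10.6873, -1.9528)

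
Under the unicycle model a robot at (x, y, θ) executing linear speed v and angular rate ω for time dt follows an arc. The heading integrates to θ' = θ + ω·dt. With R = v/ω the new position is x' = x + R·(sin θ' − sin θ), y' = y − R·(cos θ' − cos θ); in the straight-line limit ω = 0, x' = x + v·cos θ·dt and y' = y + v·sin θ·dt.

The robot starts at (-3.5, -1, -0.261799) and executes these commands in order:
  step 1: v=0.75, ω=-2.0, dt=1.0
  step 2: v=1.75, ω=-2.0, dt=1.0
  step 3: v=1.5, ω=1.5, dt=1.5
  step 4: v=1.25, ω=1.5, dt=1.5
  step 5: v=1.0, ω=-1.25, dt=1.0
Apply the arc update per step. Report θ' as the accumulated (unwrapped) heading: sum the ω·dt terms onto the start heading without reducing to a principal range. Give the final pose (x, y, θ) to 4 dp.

(-4.7573, -2.9519, -1.0118)

step 1: θ'=-2.2618 (R=-0.3750) → pose (-3.3081, -1.6012, -2.2618)
step 2: θ'=-4.2618 (R=-0.8750) → pose (-4.7700, -1.4246, -4.2618)
step 3: θ'=-2.0118 (R=1.0000) → pose (-6.5745, -1.4333, -2.0118)
step 4: θ'=0.2382 (R=0.8333) → pose (-5.6243, -2.5988, 0.2382)
step 5: θ'=-1.0118 (R=-0.8000) → pose (-4.7573, -2.9519, -1.0118)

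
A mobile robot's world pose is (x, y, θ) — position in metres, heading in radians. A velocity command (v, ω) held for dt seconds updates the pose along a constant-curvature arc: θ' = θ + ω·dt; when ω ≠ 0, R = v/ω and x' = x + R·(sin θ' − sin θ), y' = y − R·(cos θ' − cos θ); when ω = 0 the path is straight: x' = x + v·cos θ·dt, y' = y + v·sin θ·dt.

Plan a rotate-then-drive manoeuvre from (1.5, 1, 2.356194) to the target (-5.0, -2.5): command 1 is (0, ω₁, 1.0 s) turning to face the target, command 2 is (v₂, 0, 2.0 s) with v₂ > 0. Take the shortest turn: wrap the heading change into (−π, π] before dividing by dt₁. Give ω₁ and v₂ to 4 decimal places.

ω₁ = 1.2793, v₂ = 3.6912

heading to target = atan2(-2.5−1, -5−1.5) = -2.6477
Δθ = wrap(-2.6477 − 2.3562) = 1.2793; ω₁ = Δθ/dt₁ = 1.2793
distance = √((-5−1.5)² + (-2.5−1)²) = 7.3824; v₂ = distance/dt₂ = 3.6912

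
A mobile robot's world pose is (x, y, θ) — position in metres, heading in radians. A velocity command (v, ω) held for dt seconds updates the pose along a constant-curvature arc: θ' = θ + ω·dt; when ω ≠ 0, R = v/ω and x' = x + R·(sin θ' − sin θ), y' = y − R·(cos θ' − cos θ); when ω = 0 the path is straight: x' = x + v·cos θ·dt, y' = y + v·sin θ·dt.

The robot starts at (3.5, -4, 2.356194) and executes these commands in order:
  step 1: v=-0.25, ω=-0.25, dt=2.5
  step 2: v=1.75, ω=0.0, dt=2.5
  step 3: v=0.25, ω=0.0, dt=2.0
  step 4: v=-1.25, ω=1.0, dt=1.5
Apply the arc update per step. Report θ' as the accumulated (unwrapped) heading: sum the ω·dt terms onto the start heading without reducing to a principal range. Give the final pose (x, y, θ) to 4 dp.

step 1: θ'=1.7312 (R=1.0000) → pose (3.7801, -4.5474, 1.7312)
step 2: θ'=1.7312 (straight) → pose (3.0813, -0.2286, 1.7312)
step 3: θ'=1.7312 (straight) → pose (3.0015, 0.2650, 1.7312)
step 4: θ'=3.2312 (R=-1.2500) → pose (4.3473, -0.7803, 3.2312)

(4.3473, -0.7803, 3.2312)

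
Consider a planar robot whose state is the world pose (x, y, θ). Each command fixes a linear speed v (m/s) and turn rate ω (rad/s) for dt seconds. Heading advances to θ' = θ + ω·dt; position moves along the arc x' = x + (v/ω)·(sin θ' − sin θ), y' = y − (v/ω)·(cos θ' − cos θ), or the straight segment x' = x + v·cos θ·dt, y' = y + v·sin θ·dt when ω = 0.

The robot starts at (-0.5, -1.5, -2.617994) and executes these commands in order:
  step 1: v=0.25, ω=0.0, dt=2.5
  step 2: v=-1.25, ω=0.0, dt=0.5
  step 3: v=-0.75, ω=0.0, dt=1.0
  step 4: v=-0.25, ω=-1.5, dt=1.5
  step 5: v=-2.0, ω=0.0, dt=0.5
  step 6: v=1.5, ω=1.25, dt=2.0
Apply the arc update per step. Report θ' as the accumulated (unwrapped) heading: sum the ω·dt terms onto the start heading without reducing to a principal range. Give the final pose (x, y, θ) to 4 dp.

(-1.7814, -1.2386, -2.3680)

step 1: θ'=-2.6180 (straight) → pose (-1.0413, -1.8125, -2.6180)
step 2: θ'=-2.6180 (straight) → pose (-0.5000, -1.5000, -2.6180)
step 3: θ'=-2.6180 (straight) → pose (0.1495, -1.1250, -2.6180)
step 4: θ'=-4.8680 (R=0.1667) → pose (0.3975, -1.2952, -4.8680)
step 5: θ'=-4.8680 (straight) → pose (0.2425, -2.2831, -4.8680)
step 6: θ'=-2.3680 (R=1.2000) → pose (-1.7814, -1.2386, -2.3680)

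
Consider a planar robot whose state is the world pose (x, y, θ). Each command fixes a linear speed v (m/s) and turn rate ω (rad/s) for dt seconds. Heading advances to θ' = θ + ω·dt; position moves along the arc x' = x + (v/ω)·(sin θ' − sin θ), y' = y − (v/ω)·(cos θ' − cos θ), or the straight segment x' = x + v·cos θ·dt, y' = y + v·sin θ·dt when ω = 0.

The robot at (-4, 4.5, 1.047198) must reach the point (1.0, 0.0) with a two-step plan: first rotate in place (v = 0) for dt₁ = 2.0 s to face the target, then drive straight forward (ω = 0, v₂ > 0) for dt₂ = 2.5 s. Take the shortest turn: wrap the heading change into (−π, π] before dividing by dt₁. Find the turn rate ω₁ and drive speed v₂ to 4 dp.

heading to target = atan2(0−4.5, 1−-4) = -0.7328
Δθ = wrap(-0.7328 − 1.0472) = -1.7800; ω₁ = Δθ/dt₁ = -0.8900
distance = √((1−-4)² + (0−4.5)²) = 6.7268; v₂ = distance/dt₂ = 2.6907

ω₁ = -0.8900, v₂ = 2.6907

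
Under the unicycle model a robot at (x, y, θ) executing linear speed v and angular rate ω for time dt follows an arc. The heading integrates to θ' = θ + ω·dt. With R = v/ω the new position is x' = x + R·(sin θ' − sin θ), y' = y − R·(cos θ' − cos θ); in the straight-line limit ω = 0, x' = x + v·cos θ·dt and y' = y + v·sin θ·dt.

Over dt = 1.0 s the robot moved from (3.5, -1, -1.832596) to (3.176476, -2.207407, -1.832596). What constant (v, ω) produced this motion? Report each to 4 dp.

Δθ = -1.832596 − -1.832596 = 0.000000
ω = Δθ/dt = 0.000000/1.0 = 0.0000
ω = 0 → v = (Δx·cos θ + Δy·sin θ)/dt = 1.2500

v = 1.2500, ω = 0.0000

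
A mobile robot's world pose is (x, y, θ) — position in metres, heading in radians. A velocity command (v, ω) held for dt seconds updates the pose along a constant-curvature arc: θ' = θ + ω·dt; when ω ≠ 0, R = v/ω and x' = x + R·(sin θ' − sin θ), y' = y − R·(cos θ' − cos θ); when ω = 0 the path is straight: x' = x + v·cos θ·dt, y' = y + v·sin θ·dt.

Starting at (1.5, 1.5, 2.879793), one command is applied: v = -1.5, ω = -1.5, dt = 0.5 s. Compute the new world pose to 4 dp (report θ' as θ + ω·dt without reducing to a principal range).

θ' = 2.8798 + -1.5·0.5 = 2.1298
R = v/ω = -1.5/-1.5 = 1.0000
x' = 1.5 + 1.0000·(sin 2.1298 − sin 2.8798) = 2.0890
y' = 1.5 − 1.0000·(cos 2.1298 − cos 2.8798) = 1.0644

(2.0890, 1.0644, 2.1298)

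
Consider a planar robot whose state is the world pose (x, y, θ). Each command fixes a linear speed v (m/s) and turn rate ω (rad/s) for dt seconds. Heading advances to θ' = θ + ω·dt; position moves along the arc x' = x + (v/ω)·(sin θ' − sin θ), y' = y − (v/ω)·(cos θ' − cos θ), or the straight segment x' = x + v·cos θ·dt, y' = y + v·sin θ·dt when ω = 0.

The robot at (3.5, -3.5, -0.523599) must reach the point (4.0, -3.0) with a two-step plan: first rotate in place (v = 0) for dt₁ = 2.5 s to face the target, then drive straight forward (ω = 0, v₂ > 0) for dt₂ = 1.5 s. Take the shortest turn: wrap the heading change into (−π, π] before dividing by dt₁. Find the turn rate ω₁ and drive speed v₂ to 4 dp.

heading to target = atan2(-3−-3.5, 4−3.5) = 0.7854
Δθ = wrap(0.7854 − -0.5236) = 1.3090; ω₁ = Δθ/dt₁ = 0.5236
distance = √((4−3.5)² + (-3−-3.5)²) = 0.7071; v₂ = distance/dt₂ = 0.4714

ω₁ = 0.5236, v₂ = 0.4714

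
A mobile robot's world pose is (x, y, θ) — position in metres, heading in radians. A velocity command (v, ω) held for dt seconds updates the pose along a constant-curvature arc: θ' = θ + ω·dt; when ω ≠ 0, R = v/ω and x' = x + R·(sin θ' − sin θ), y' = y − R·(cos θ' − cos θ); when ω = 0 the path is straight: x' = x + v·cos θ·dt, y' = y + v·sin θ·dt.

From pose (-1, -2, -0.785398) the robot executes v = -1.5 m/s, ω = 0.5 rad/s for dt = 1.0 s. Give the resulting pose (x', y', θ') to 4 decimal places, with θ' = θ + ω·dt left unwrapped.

(-2.2767, -1.2427, -0.2854)

θ' = -0.7854 + 0.5·1.0 = -0.2854
R = v/ω = -1.5/0.5 = -3.0000
x' = -1 + -3.0000·(sin -0.2854 − sin -0.7854) = -2.2767
y' = -2 − -3.0000·(cos -0.2854 − cos -0.7854) = -1.2427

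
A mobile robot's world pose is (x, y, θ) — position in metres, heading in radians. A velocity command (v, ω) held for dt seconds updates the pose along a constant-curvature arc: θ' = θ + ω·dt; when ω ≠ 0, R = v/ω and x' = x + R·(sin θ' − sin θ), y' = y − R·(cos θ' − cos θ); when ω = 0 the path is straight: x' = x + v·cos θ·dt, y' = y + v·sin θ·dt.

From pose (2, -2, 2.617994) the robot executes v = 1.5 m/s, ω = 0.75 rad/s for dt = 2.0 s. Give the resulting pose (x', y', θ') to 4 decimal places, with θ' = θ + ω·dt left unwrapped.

θ' = 2.6180 + 0.75·2.0 = 4.1180
R = v/ω = 1.5/0.75 = 2.0000
x' = 2 + 2.0000·(sin 4.1180 − sin 2.6180) = -0.6570
y' = -2 − 2.0000·(cos 4.1180 − cos 2.6180) = -2.6120

(-0.6570, -2.6120, 4.1180)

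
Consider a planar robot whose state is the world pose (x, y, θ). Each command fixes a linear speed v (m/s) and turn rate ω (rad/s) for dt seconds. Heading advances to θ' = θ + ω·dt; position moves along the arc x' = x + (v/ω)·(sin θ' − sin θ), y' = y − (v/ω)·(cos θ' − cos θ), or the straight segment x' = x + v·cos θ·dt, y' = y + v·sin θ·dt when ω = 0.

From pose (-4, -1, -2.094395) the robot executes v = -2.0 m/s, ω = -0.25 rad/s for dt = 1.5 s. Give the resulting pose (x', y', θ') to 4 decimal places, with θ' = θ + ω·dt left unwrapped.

θ' = -2.0944 + -0.25·1.5 = -2.4694
R = v/ω = -2.0/-0.25 = 8.0000
x' = -4 + 8.0000·(sin -2.4694 − sin -2.0944) = -2.0535
y' = -1 − 8.0000·(cos -2.4694 − cos -2.0944) = 1.2596

(-2.0535, 1.2596, -2.4694)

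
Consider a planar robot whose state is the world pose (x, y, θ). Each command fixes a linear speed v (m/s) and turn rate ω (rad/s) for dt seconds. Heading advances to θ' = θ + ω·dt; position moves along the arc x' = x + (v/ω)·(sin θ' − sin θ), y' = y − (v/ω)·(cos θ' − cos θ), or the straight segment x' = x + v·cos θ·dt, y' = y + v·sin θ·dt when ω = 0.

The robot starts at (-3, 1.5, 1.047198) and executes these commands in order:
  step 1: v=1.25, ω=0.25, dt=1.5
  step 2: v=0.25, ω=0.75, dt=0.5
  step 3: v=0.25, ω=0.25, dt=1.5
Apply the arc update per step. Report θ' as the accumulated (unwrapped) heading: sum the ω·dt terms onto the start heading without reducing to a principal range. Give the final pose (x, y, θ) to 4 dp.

step 1: θ'=1.4222 (R=5.0000) → pose (-2.3852, 3.2597, 1.4222)
step 2: θ'=1.7972 (R=0.3333) → pose (-2.3901, 3.3839, 1.7972)
step 3: θ'=2.1722 (R=1.0000) → pose (-2.5400, 3.7252, 2.1722)

(-2.5400, 3.7252, 2.1722)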